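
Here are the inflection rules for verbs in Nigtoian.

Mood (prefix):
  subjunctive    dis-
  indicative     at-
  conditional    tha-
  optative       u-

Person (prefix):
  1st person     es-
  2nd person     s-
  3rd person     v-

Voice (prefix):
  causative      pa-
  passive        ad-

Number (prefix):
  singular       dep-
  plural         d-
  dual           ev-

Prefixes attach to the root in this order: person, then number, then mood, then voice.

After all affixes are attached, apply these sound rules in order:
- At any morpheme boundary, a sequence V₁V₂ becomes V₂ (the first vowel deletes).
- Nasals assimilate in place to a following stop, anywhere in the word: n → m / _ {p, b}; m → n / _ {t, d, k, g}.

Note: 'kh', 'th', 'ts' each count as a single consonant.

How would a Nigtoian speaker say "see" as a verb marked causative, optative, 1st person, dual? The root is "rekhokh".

Attach person 1st person es- → esrekhokh.
Attach number dual ev- → evesrekhokh.
Attach mood optative u- → uevesrekhokh.
Attach voice causative pa- → pauevesrekhokh.
Apply vowel deletion: pauevesrekhokh → pevesrekhokh.
Nasal assimilation: no change.

pevesrekhokh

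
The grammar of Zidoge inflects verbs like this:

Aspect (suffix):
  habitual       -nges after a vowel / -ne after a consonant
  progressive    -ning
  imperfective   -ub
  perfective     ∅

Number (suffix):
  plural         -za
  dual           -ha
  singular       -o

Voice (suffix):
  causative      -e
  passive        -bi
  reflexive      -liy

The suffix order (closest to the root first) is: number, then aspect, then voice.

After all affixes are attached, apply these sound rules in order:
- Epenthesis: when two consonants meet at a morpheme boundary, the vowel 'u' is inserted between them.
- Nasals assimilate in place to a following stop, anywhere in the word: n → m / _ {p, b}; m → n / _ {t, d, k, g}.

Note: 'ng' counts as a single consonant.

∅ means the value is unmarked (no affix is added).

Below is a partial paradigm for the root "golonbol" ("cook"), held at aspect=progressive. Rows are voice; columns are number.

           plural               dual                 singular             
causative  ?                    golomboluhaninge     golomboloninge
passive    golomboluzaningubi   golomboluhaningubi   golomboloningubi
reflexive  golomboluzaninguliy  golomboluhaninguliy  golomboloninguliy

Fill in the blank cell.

golomboluzaninge

Attach number plural -za → golonbolza.
Attach aspect progressive -ning → golonbolzaning.
Attach voice causative -e → golonbolzaninge.
Apply epenthesis: golonbolzaninge → golonboluzaninge.
Apply nasal assimilation: golonboluzaninge → golomboluzaninge.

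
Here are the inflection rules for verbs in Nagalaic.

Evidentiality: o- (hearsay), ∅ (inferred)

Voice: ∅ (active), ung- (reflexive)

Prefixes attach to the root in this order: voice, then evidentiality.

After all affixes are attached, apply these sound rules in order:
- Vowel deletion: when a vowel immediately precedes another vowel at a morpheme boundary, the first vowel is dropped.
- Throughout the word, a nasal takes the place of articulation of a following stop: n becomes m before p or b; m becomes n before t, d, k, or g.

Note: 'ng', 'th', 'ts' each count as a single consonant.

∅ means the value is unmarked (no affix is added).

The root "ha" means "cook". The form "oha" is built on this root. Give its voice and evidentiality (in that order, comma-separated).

Segment: o-ha.
voice: ∅ → active.
evidentiality: o- → hearsay.

active, hearsay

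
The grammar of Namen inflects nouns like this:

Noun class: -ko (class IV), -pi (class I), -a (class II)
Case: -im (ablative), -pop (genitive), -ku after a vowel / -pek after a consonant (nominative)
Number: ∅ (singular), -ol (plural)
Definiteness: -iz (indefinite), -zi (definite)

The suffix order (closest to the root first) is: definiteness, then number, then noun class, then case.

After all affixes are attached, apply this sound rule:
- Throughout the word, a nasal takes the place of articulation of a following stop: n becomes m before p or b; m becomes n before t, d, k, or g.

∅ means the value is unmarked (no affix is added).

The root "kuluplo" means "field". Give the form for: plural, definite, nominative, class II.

kuluploziolaku

Attach definiteness definite -zi → kuluplozi.
Attach number plural -ol → kuluploziol.
Attach noun class class II -a → kuluploziola.
Attach case nominative -ku (after vowel 'a') → kuluploziolaku.
Nasal assimilation: no change.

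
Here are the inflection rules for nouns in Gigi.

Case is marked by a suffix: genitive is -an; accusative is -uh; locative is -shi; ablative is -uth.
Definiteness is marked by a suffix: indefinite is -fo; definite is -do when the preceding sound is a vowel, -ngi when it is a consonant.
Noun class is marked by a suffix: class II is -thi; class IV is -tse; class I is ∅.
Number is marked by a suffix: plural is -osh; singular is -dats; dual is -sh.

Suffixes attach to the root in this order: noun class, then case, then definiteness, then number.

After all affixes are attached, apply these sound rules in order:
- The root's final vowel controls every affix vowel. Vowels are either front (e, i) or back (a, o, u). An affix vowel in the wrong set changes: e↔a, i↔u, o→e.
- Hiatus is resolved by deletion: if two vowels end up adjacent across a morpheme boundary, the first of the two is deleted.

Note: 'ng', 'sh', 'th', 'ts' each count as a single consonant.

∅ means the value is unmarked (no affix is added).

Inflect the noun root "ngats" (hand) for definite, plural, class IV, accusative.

ngatstsuhngosh

Attach noun class class IV -tse → ngatstse.
Attach case accusative -uh → ngatstseuh.
Attach definiteness definite -ngi (after consonant 'h') → ngatstseuhngi.
Attach number plural -osh → ngatstseuhngiosh.
Apply vowel harmony: ngatstseuhngiosh → ngatstsauhnguosh.
Apply vowel deletion: ngatstsauhnguosh → ngatstsuhngosh.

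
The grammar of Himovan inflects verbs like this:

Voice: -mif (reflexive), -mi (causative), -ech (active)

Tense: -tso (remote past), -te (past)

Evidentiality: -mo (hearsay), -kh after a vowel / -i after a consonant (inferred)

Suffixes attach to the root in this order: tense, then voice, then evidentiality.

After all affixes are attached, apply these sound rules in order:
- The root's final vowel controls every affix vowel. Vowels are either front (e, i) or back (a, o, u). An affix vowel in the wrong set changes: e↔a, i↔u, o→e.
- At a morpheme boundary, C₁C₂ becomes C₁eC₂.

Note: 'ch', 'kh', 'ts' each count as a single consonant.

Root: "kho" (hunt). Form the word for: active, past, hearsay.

Attach tense past -te → khote.
Attach voice active -ech → khoteech.
Attach evidentiality hearsay -mo → khoteechmo.
Apply vowel harmony: khoteechmo → khotaachmo.
Apply epenthesis: khotaachmo → khotaachemo.

khotaachemo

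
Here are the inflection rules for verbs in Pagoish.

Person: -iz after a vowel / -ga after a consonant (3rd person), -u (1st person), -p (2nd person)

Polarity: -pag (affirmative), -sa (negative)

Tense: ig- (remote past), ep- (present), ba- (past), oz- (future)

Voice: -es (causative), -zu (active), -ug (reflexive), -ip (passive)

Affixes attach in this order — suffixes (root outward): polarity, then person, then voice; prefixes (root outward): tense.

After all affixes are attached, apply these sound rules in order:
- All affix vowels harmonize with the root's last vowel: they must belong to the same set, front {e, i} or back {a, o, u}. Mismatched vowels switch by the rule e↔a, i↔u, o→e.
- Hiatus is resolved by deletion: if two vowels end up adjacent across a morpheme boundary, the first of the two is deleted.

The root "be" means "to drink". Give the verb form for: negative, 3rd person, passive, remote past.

igbesizip

Attach polarity negative -sa → besa.
Attach tense remote past ig- → igbesa.
Attach person 3rd person -iz (after vowel 'a') → igbesaiz.
Attach voice passive -ip → igbesaizip.
Apply vowel harmony: igbesaizip → igbeseizip.
Apply vowel deletion: igbeseizip → igbesizip.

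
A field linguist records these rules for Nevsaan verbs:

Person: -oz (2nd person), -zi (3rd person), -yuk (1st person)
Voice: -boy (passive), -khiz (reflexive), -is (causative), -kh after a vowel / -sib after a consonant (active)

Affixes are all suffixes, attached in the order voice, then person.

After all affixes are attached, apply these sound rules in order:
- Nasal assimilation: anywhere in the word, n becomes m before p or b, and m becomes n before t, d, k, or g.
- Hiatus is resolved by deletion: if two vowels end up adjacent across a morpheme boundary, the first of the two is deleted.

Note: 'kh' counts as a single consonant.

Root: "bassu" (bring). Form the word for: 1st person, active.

Attach voice active -kh (after vowel 'u') → bassukh.
Attach person 1st person -yuk → bassukhyuk.
Nasal assimilation: no change.
Vowel deletion: no change.

bassukhyuk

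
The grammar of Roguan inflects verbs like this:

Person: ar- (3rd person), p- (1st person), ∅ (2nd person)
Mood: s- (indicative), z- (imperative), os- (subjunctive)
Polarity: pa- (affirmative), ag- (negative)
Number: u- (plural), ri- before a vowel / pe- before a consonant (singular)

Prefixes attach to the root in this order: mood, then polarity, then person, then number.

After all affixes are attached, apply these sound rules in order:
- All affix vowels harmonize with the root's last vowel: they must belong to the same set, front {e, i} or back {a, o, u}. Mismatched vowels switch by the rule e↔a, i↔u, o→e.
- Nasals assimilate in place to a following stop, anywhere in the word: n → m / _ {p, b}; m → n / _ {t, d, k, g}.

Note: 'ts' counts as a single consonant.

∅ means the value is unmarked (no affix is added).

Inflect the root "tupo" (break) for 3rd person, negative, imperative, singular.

Attach mood imperative z- → ztupo.
Attach polarity negative ag- → agztupo.
Attach person 3rd person ar- → aragztupo.
Attach number singular ri- (before vowel 'a') → riaragztupo.
Apply vowel harmony: riaragztupo → ruaragztupo.
Nasal assimilation: no change.

ruaragztupo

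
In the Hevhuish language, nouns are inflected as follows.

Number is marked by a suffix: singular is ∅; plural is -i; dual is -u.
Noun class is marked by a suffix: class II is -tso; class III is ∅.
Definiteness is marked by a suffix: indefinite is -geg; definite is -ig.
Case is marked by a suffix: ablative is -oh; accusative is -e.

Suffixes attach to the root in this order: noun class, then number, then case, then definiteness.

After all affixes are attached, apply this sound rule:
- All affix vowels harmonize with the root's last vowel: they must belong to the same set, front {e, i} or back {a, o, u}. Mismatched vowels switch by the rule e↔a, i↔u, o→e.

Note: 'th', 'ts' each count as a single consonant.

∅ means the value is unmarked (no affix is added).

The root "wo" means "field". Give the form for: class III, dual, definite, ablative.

noun class = class III: zero marking, form stays wo.
Attach number dual -u → wou.
Attach case ablative -oh → wouoh.
Attach definiteness definite -ig → wouohig.
Apply vowel harmony: wouohig → wouohug.

wouohug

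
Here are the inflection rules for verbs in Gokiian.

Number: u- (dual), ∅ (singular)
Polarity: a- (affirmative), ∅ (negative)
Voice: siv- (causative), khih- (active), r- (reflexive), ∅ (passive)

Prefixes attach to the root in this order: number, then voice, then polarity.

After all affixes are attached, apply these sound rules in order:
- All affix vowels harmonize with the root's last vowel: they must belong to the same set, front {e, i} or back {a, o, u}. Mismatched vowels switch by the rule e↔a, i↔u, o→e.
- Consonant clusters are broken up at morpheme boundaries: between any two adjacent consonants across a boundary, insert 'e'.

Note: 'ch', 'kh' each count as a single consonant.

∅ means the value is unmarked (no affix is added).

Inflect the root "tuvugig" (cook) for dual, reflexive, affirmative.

Attach number dual u- → utuvugig.
Attach voice reflexive r- → rutuvugig.
Attach polarity affirmative a- → arutuvugig.
Apply vowel harmony: arutuvugig → erituvugig.
Epenthesis: no change.

erituvugig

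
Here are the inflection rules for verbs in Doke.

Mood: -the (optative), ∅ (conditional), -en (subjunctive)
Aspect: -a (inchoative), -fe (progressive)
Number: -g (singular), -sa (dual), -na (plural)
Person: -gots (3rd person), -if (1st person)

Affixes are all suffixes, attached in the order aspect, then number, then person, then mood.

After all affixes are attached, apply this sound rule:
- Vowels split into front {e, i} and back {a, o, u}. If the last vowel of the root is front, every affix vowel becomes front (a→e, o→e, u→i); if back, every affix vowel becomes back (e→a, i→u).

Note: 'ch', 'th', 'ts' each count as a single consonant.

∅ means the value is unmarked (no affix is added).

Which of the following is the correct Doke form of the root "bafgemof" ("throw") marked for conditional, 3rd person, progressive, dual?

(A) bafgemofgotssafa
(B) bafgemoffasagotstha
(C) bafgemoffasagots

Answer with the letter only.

Attach aspect progressive -fe → bafgemoffe.
Attach number dual -sa → bafgemoffesa.
Attach person 3rd person -gots → bafgemoffesagots.
mood = conditional: zero marking, form stays bafgemoffesagots.
Apply vowel harmony: bafgemoffesagots → bafgemoffasagots.
So the correct form is bafgemoffasagots, option (C).
(B) bafgemoffasagotstha is wrong: it uses optative instead of conditional for mood.
(A) bafgemofgotssafa is wrong: it has the affixes in the wrong order.

C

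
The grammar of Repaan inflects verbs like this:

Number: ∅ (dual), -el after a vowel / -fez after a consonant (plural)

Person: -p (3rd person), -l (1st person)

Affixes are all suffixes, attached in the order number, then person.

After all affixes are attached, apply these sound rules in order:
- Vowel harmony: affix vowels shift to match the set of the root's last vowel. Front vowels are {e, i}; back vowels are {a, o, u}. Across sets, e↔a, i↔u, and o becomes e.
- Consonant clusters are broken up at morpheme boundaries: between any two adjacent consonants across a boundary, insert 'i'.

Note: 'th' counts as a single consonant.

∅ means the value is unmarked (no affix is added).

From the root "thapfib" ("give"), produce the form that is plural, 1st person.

thapfibifezil

Attach number plural -fez (after consonant 'b') → thapfibfez.
Attach person 1st person -l → thapfibfezl.
Vowel harmony: no change.
Apply epenthesis: thapfibfezl → thapfibifezil.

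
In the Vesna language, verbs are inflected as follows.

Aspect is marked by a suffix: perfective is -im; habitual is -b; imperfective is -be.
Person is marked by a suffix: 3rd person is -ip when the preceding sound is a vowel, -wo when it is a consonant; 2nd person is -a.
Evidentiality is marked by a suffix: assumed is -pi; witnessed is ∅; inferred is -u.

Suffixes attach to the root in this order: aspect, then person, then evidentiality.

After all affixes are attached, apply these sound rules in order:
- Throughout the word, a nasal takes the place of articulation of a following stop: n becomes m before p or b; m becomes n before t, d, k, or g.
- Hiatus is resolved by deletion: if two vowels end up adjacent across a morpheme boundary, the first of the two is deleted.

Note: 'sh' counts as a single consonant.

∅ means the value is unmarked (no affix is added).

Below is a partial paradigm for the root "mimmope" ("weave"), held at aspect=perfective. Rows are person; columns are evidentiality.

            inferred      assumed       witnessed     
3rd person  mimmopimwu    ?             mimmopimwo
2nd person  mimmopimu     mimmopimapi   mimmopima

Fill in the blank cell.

Attach aspect perfective -im → mimmopeim.
Attach person 3rd person -wo (after consonant 'm') → mimmopeimwo.
Attach evidentiality assumed -pi → mimmopeimwopi.
Nasal assimilation: no change.
Apply vowel deletion: mimmopeimwopi → mimmopimwopi.

mimmopimwopi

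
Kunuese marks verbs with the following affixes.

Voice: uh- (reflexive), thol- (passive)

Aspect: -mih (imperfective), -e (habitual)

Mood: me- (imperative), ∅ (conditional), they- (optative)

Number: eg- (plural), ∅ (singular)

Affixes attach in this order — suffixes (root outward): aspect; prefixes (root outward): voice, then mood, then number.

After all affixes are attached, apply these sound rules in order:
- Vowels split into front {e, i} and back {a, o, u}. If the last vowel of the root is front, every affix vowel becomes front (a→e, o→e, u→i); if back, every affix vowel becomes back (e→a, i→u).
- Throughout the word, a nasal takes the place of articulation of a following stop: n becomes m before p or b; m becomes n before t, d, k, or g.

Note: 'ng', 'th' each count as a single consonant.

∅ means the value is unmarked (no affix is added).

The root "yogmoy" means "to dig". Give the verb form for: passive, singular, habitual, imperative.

Attach voice passive thol- → tholyogmoy.
Attach mood imperative me- → metholyogmoy.
Attach aspect habitual -e → metholyogmoye.
number = singular: zero marking, form stays metholyogmoye.
Apply vowel harmony: metholyogmoye → matholyogmoya.
Nasal assimilation: no change.

matholyogmoya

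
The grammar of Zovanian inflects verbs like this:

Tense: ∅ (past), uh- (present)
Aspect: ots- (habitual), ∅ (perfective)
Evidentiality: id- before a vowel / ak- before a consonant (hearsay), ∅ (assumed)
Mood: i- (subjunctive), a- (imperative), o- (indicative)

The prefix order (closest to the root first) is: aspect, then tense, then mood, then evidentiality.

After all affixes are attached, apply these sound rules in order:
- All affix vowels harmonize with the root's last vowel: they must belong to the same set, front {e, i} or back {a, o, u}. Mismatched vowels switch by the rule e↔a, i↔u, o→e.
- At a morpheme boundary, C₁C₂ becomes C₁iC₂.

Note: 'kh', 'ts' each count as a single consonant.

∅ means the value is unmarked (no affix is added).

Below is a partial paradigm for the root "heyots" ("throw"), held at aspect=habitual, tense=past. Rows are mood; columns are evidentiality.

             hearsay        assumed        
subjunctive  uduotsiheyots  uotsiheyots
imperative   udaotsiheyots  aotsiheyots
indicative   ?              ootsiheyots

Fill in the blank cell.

udootsiheyots

Attach aspect habitual ots- → otsheyots.
tense = past: zero marking, form stays otsheyots.
Attach mood indicative o- → ootsheyots.
Attach evidentiality hearsay id- (before vowel 'o') → idootsheyots.
Apply vowel harmony: idootsheyots → udootsheyots.
Apply epenthesis: udootsheyots → udootsiheyots.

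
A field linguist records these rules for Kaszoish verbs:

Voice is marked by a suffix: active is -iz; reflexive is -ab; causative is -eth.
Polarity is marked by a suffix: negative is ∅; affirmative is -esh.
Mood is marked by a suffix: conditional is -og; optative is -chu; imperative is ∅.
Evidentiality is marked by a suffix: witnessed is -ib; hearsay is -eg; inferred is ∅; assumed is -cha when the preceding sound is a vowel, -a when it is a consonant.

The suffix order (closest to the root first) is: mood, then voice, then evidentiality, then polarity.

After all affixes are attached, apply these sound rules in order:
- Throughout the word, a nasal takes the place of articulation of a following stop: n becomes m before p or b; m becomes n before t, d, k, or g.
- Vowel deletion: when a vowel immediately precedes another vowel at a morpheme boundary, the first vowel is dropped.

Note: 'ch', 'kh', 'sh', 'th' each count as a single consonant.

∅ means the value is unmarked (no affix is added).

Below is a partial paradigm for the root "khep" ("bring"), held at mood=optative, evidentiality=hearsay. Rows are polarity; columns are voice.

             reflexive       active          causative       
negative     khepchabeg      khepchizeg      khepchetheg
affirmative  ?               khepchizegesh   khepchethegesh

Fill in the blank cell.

Attach mood optative -chu → khepchu.
Attach voice reflexive -ab → khepchuab.
Attach evidentiality hearsay -eg → khepchuabeg.
Attach polarity affirmative -esh → khepchuabegesh.
Nasal assimilation: no change.
Apply vowel deletion: khepchuabegesh → khepchabegesh.

khepchabegesh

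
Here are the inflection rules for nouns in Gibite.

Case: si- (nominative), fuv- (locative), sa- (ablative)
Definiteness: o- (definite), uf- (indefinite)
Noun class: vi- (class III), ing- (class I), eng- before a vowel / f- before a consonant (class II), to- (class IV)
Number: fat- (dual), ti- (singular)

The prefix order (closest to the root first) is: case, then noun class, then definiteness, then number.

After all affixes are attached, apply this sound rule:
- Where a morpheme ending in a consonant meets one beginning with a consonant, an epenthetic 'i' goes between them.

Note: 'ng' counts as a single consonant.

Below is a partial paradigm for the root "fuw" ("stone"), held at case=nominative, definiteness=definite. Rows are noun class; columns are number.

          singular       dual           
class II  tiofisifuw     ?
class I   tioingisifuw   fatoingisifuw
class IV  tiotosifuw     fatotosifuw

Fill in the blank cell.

Attach case nominative si- → sifuw.
Attach noun class class II f- (before consonant 's') → fsifuw.
Attach definiteness definite o- → ofsifuw.
Attach number dual fat- → fatofsifuw.
Apply epenthesis: fatofsifuw → fatofisifuw.

fatofisifuw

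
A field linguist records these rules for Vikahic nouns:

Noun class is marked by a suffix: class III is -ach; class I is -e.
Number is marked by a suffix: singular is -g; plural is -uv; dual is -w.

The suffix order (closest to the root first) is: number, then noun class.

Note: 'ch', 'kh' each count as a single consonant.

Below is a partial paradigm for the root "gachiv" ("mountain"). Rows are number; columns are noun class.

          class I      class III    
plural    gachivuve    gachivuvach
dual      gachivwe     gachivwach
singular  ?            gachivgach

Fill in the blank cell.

Attach number singular -g → gachivg.
Attach noun class class I -e → gachivge.

gachivge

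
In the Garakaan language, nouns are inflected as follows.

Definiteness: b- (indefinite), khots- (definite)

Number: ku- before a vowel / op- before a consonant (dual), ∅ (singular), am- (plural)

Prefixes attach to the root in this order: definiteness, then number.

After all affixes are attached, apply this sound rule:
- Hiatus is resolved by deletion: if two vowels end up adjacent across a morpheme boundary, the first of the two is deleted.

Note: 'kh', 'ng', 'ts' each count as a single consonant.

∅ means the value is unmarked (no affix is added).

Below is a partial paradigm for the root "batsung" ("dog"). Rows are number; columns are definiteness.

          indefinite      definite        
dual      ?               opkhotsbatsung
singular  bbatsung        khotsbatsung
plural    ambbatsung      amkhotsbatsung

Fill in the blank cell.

opbbatsung

Attach definiteness indefinite b- → bbatsung.
Attach number dual op- (before consonant 'b') → opbbatsung.
Vowel deletion: no change.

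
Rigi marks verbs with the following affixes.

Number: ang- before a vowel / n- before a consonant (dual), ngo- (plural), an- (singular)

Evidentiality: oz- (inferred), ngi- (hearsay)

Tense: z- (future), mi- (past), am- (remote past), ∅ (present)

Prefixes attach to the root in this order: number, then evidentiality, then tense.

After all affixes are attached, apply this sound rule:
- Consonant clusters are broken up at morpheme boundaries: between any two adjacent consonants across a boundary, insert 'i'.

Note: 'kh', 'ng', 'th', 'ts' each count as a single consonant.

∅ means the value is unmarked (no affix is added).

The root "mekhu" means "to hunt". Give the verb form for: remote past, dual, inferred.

Attach number dual n- (before consonant 'm') → nmekhu.
Attach evidentiality inferred oz- → oznmekhu.
Attach tense remote past am- → amoznmekhu.
Apply epenthesis: amoznmekhu → amozinimekhu.

amozinimekhu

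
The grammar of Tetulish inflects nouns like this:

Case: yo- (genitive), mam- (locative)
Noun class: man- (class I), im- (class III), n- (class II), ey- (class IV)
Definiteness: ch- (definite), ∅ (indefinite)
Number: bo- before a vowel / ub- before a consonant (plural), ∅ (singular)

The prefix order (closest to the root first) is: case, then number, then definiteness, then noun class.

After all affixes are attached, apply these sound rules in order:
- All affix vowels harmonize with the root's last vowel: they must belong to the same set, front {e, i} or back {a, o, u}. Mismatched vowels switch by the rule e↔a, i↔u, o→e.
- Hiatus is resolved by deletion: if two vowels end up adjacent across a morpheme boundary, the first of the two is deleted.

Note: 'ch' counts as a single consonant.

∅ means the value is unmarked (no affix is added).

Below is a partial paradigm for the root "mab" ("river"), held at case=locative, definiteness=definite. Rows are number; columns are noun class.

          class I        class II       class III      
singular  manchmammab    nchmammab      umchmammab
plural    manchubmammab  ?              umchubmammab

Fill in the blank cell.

Attach case locative mam- → mammab.
Attach number plural ub- (before consonant 'm') → ubmammab.
Attach definiteness definite ch- → chubmammab.
Attach noun class class II n- → nchubmammab.
Vowel harmony: no change.
Vowel deletion: no change.

nchubmammab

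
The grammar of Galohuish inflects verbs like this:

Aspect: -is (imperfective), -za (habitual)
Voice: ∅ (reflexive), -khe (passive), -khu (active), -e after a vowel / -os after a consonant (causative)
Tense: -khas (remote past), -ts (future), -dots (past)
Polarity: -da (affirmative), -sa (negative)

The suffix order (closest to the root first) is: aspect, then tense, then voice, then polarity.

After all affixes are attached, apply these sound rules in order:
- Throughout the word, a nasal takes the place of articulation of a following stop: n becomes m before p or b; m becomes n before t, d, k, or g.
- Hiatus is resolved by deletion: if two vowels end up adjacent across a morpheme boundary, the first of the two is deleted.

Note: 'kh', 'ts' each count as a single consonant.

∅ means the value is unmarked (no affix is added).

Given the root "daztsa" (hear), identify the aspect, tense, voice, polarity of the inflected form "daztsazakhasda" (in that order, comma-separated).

Segment: daztsa-za-khas-da.
aspect: -za → habitual.
tense: -khas → remote past.
voice: ∅ → reflexive.
polarity: -da → affirmative.

habitual, remote past, reflexive, affirmative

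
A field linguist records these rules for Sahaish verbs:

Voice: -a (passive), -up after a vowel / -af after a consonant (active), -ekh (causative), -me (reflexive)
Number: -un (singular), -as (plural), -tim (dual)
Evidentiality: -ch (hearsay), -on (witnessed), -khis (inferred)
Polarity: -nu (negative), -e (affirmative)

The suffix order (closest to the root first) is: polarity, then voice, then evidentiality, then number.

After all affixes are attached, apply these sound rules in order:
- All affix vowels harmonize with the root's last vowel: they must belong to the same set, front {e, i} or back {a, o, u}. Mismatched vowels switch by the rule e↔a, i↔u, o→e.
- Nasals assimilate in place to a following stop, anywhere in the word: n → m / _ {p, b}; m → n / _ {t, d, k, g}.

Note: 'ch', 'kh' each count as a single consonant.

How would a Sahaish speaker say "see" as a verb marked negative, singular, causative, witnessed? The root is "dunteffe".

dunteffeniekhenin

Attach polarity negative -nu → dunteffenu.
Attach voice causative -ekh → dunteffenuekh.
Attach evidentiality witnessed -on → dunteffenuekhon.
Attach number singular -un → dunteffenuekhonun.
Apply vowel harmony: dunteffenuekhonun → dunteffeniekhenin.
Nasal assimilation: no change.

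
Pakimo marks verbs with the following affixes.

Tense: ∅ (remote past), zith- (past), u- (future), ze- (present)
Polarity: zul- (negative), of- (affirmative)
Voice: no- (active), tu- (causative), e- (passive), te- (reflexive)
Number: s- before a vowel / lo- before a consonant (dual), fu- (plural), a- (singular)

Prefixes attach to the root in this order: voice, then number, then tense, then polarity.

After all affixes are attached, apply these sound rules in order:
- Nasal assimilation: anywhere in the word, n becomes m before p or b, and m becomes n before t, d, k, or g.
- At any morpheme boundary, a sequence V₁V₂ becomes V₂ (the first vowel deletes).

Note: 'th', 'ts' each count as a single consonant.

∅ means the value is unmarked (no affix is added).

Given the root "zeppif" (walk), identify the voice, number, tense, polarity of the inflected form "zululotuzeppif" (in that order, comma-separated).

causative, dual, future, negative

Segment: zul-u-lo-tu-zeppif.
voice: tu- → causative.
number: s/lo- → dual.
tense: u- → future.
polarity: zul- → negative.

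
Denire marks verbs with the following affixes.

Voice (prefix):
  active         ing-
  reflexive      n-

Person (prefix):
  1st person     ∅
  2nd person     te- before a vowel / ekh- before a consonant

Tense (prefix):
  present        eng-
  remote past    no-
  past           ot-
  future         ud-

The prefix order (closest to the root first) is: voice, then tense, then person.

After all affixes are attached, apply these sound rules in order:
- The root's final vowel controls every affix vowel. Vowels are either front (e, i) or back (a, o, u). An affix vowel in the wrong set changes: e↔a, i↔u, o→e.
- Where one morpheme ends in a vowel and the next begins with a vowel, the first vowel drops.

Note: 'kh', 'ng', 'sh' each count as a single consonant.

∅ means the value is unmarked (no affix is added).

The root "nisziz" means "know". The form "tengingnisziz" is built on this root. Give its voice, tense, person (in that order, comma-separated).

active, present, 2nd person

Segment: te-eng-ing-nisziz.
voice: ing- → active.
tense: eng- → present.
person: te/ekh- → 2nd person.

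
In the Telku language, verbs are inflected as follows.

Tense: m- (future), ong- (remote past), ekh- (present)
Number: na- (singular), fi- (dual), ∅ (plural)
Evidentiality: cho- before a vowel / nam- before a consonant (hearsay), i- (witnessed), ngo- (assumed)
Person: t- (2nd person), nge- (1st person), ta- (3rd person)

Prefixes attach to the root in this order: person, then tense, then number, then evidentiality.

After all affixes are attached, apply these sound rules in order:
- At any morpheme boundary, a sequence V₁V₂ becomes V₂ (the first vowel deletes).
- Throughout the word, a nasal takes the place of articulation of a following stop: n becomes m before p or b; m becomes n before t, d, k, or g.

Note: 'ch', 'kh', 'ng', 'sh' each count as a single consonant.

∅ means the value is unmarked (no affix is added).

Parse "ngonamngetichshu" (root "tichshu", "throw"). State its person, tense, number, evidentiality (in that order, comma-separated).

1st person, future, singular, assumed

Segment: ngo-na-m-nge-tichshu.
person: nge- → 1st person.
tense: m- → future.
number: na- → singular.
evidentiality: ngo- → assumed.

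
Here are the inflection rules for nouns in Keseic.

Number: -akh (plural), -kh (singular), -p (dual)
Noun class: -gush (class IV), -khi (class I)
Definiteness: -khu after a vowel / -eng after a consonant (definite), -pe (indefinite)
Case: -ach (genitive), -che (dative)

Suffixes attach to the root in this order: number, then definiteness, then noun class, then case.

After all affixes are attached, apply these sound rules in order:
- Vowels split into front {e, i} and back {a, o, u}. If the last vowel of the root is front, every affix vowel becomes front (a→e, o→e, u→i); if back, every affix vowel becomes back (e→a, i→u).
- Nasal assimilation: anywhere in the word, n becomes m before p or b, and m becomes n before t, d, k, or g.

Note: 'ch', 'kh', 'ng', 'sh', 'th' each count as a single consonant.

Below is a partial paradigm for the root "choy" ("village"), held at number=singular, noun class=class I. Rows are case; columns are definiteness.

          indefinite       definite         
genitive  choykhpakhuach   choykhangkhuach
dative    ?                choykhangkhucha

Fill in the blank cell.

Attach number singular -kh → choykh.
Attach definiteness indefinite -pe → choykhpe.
Attach noun class class I -khi → choykhpekhi.
Attach case dative -che → choykhpekhiche.
Apply vowel harmony: choykhpekhiche → choykhpakhucha.
Nasal assimilation: no change.

choykhpakhucha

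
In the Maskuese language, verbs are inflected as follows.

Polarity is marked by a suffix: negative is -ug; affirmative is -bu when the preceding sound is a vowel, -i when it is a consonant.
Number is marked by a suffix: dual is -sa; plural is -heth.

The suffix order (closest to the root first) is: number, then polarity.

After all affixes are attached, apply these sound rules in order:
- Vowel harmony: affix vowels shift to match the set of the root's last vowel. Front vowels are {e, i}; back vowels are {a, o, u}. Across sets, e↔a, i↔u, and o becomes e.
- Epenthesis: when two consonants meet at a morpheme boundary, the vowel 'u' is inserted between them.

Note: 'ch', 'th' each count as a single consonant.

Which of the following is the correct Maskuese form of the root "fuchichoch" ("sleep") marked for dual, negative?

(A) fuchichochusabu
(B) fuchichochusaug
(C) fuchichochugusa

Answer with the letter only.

Attach number dual -sa → fuchichochsa.
Attach polarity negative -ug → fuchichochsaug.
Vowel harmony: no change.
Apply epenthesis: fuchichochsaug → fuchichochusaug.
So the correct form is fuchichochusaug, option (B).
(A) fuchichochusabu is wrong: it uses affirmative instead of negative for polarity.
(C) fuchichochugusa is wrong: it has the affixes in the wrong order.

B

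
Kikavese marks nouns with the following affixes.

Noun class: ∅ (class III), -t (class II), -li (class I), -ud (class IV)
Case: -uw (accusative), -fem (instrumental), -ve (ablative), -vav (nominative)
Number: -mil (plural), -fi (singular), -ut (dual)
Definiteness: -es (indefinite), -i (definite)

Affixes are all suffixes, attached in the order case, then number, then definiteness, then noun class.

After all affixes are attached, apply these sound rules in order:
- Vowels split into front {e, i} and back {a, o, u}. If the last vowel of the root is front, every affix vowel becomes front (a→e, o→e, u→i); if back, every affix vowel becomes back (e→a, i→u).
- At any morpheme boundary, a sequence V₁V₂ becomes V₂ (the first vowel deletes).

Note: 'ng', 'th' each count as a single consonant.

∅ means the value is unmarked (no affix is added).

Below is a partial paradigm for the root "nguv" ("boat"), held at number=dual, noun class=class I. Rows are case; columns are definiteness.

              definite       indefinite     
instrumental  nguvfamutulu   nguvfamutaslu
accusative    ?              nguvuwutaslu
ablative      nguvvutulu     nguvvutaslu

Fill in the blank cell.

Attach case accusative -uw → nguvuw.
Attach number dual -ut → nguvuwut.
Attach definiteness definite -i → nguvuwuti.
Attach noun class class I -li → nguvuwutili.
Apply vowel harmony: nguvuwutili → nguvuwutulu.
Vowel deletion: no change.

nguvuwutulu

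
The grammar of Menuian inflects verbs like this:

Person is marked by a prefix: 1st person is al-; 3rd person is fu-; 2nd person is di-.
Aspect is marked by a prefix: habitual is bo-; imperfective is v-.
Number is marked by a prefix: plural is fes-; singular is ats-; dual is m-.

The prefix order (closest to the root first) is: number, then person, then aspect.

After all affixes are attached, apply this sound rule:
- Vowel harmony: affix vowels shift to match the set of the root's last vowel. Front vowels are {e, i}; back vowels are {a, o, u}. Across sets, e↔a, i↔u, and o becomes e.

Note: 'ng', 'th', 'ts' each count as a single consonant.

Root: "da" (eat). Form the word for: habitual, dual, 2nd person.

bodumda

Attach number dual m- → mda.
Attach person 2nd person di- → dimda.
Attach aspect habitual bo- → bodimda.
Apply vowel harmony: bodimda → bodumda.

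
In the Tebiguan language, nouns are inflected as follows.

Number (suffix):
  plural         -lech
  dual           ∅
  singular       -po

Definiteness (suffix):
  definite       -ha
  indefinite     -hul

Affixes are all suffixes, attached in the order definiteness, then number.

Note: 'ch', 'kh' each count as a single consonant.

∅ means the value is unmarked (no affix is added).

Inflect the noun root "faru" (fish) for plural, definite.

Attach definiteness definite -ha → faruha.
Attach number plural -lech → faruhalech.

faruhalech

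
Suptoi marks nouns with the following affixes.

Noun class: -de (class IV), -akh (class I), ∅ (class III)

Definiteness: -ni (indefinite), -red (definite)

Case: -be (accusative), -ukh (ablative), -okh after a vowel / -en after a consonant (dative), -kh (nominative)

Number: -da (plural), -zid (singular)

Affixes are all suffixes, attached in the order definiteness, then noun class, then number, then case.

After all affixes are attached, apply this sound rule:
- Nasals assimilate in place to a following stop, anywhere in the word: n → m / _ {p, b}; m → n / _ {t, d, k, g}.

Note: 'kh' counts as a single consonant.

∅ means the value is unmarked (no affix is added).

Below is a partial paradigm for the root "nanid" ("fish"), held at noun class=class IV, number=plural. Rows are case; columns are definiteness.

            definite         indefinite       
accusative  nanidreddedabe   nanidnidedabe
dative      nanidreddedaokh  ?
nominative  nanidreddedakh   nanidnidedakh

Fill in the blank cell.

Attach definiteness indefinite -ni → nanidni.
Attach noun class class IV -de → nanidnide.
Attach number plural -da → nanidnideda.
Attach case dative -okh (after vowel 'a') → nanidnidedaokh.
Nasal assimilation: no change.

nanidnidedaokh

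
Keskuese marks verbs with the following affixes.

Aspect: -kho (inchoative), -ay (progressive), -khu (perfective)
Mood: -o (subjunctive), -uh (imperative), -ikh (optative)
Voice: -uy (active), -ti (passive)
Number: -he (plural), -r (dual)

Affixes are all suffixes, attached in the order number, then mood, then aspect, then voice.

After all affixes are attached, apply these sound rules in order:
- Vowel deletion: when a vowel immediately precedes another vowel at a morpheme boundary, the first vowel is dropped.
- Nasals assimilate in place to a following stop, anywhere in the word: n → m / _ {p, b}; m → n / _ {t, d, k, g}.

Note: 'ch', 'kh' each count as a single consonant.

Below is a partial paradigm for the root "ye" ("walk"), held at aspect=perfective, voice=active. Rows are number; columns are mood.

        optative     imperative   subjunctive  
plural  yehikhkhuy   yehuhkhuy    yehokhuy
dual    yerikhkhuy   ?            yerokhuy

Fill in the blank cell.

yeruhkhuy

Attach number dual -r → yer.
Attach mood imperative -uh → yeruh.
Attach aspect perfective -khu → yeruhkhu.
Attach voice active -uy → yeruhkhuuy.
Apply vowel deletion: yeruhkhuuy → yeruhkhuy.
Nasal assimilation: no change.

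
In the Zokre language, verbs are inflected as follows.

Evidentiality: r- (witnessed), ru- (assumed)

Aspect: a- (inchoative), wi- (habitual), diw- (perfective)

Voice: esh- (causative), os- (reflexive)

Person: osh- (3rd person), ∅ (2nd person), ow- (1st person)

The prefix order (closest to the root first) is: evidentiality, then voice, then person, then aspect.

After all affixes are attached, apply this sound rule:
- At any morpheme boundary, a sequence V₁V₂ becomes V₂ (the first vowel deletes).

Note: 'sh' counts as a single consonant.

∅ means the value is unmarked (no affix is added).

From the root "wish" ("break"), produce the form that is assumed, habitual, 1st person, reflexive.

Attach evidentiality assumed ru- → ruwish.
Attach voice reflexive os- → osruwish.
Attach person 1st person ow- → owosruwish.
Attach aspect habitual wi- → wiowosruwish.
Apply vowel deletion: wiowosruwish → wowosruwish.

wowosruwish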